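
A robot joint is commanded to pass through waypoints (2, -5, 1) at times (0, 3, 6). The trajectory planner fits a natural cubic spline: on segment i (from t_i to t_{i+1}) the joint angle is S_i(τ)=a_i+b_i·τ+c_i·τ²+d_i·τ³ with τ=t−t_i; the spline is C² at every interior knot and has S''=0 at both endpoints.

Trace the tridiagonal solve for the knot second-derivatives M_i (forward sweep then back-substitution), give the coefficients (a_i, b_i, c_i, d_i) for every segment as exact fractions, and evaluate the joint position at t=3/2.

  seg 0: a=2 b=-41/12 c=0 d=13/108
  seg 1: a=-5 b=-1/6 c=13/12 d=-13/108
S(3/2) = -87/32

Δ: Δ0=-7/3, Δ1=2
row 1: diag=12, rhs=26; c'=1/4, d'=13/6
back: M1=13/6
M: M0=0, M1=13/6, M2=0
seg 0: a=2, c=M0/2=0, d=(M1−M0)/(6·3)=13/108, b=Δ0−h0·(2M0+M1)/6=-41/12
seg 1: a=-5, c=M1/2=13/12, d=(M2−M1)/(6·3)=-13/108, b=Δ1−h1·(2M1+M2)/6=-1/6
t_q=3/2 → seg 0, τ=3/2; S=2+-41/12·τ+0·τ²+13/108·τ³=-87/32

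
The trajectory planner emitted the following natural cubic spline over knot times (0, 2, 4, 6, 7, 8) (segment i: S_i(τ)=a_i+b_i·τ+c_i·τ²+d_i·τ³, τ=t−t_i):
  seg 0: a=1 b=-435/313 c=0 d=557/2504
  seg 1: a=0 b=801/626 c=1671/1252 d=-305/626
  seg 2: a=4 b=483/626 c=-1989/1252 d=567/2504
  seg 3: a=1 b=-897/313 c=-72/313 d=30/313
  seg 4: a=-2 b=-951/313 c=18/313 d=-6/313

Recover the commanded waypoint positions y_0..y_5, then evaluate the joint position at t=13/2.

y_0=1 y_1=0 y_2=4 y_3=1 y_4=-2 y_5=-5
S(13/2) = -599/1252

y_0 = S_0(0) = a_0 = 1
y_1 = S_1(0) = a_1 = 0
y_2 = S_2(0) = a_2 = 4
y_3 = S_3(0) = a_3 = 1
y_4 = S_4(0) = a_4 = -2
y_5 = S_4(1) = -5
t_q=13/2 is in segment 3 (τ=1/2); S_3(τ)=-599/1252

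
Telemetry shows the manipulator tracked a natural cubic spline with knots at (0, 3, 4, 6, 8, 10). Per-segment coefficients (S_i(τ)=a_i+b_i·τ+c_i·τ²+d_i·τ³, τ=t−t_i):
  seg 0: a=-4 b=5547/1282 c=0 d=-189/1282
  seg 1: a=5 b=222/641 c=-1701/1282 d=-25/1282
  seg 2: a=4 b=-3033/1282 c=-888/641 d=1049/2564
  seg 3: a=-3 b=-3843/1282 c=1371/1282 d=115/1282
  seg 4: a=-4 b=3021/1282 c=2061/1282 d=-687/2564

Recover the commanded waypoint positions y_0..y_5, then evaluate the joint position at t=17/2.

y_0 = S_0(0) = a_0 = -4
y_1 = S_1(0) = a_1 = 5
y_2 = S_2(0) = a_2 = 4
y_3 = S_3(0) = a_3 = -3
y_4 = S_4(0) = a_4 = -4
y_5 = S_4(2) = 5
t_q=17/2 is in segment 4 (τ=1/2); S_4(τ)=-50323/20512

y_0=-4 y_1=5 y_2=4 y_3=-3 y_4=-4 y_5=5
S(17/2) = -50323/20512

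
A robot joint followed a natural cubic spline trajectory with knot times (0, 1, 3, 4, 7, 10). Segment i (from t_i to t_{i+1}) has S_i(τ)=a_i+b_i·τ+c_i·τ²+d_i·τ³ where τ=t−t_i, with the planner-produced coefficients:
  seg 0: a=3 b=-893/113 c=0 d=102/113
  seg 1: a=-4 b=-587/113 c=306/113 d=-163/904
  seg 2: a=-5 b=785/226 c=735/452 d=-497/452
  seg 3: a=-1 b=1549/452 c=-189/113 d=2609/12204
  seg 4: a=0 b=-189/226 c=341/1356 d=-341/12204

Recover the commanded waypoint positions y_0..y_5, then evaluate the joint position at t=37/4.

y_0 = S_0(0) = a_0 = 3
y_1 = S_1(0) = a_1 = -4
y_2 = S_2(0) = a_2 = -5
y_3 = S_3(0) = a_3 = -1
y_4 = S_4(0) = a_4 = 0
y_5 = S_4(3) = -1
t_q=37/4 is in segment 4 (τ=9/4); S_4(τ)=-26811/28928

y_0=3 y_1=-4 y_2=-5 y_3=-1 y_4=0 y_5=-1
S(37/4) = -26811/28928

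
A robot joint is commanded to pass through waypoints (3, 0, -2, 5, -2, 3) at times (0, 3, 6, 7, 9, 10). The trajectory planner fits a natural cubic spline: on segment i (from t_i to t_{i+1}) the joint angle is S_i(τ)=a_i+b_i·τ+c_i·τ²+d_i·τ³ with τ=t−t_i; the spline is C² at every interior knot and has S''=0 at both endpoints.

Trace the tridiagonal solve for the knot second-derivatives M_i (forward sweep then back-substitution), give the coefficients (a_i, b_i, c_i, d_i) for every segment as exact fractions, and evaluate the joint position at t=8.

  seg 0: a=3 b=-17/1356 c=0 d=-1339/12204
  seg 1: a=0 b=-2017/678 c=-1339/1356 d=7147/12204
  seg 2: a=-2 b=9373/1356 c=484/113 d=-5689/1356
  seg 3: a=5 b=1961/678 c=-3753/452 d=6925/2712
  seg 4: a=-2 b=109/339 c=793/113 d=-793/339
S(8) = 1937/904

Δ: Δ0=-1, Δ1=-2/3, Δ2=7, Δ3=-7/2, Δ4=5
row 1: diag=12, rhs=2; c'=1/4, d'=1/6
row 2: denom=8−3·1/4=29/4; d'=(46−3·1/6)/(29/4)=182/29
row 3: denom=6−1·4/29=170/29; d'=(-63−1·182/29)/(170/29)=-2009/170
row 4: denom=6−2·29/85=452/85; d'=(51−2·-2009/170)/(452/85)=1586/113
back: M4=1586/113
back: M3=-2009/170−29/85·1586/113=-3753/226
back: M2=182/29−4/29·-3753/226=968/113
back: M1=1/6−1/4·968/113=-1339/678
M: M0=0, M1=-1339/678, M2=968/113, M3=-3753/226, M4=1586/113, M5=0
seg 0: a=3, c=M0/2=0, d=(M1−M0)/(6·3)=-1339/12204, b=Δ0−h0·(2M0+M1)/6=-17/1356
seg 1: a=0, c=M1/2=-1339/1356, d=(M2−M1)/(6·3)=7147/12204, b=Δ1−h1·(2M1+M2)/6=-2017/678
seg 2: a=-2, c=M2/2=484/113, d=(M3−M2)/(6·1)=-5689/1356, b=Δ2−h2·(2M2+M3)/6=9373/1356
seg 3: a=5, c=M3/2=-3753/452, d=(M4−M3)/(6·2)=6925/2712, b=Δ3−h3·(2M3+M4)/6=1961/678
seg 4: a=-2, c=M4/2=793/113, d=(M5−M4)/(6·1)=-793/339, b=Δ4−h4·(2M4+M5)/6=109/339
t_q=8 → seg 3, τ=1; S=5+1961/678·τ+-3753/452·τ²+6925/2712·τ³=1937/904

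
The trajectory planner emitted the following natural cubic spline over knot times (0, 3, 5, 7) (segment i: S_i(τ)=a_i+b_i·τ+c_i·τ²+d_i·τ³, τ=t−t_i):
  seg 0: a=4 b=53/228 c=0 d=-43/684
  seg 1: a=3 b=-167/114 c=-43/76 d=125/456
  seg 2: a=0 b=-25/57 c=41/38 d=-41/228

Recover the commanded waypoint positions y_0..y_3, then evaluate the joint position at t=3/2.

y_0=4 y_1=3 y_2=0 y_3=2
S(3/2) = 2515/608

y_0 = S_0(0) = a_0 = 4
y_1 = S_1(0) = a_1 = 3
y_2 = S_2(0) = a_2 = 0
y_3 = S_2(2) = 2
t_q=3/2 is in segment 0 (τ=3/2); S_0(τ)=2515/608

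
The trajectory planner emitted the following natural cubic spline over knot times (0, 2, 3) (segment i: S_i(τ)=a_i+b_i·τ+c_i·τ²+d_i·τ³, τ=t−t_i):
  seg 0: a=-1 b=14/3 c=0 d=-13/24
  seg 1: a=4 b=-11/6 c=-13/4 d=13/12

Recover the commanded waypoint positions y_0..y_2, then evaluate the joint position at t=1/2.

y_0 = S_0(0) = a_0 = -1
y_1 = S_1(0) = a_1 = 4
y_2 = S_1(1) = 0
t_q=1/2 is in segment 0 (τ=1/2); S_0(τ)=81/64

y_0=-1 y_1=4 y_2=0
S(1/2) = 81/64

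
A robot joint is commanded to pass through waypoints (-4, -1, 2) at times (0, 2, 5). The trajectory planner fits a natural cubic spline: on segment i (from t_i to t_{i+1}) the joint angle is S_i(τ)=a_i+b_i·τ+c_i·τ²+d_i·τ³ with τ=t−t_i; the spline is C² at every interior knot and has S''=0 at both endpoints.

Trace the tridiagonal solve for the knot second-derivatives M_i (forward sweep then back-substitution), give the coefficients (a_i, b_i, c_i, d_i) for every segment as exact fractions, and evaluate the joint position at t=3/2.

  seg 0: a=-4 b=8/5 c=0 d=-1/40
  seg 1: a=-1 b=13/10 c=-3/20 d=1/60
S(3/2) = -539/320

Δ: Δ0=3/2, Δ1=1
row 1: diag=10, rhs=-3; c'=3/10, d'=-3/10
back: M1=-3/10
M: M0=0, M1=-3/10, M2=0
seg 0: a=-4, c=M0/2=0, d=(M1−M0)/(6·2)=-1/40, b=Δ0−h0·(2M0+M1)/6=8/5
seg 1: a=-1, c=M1/2=-3/20, d=(M2−M1)/(6·3)=1/60, b=Δ1−h1·(2M1+M2)/6=13/10
t_q=3/2 → seg 0, τ=3/2; S=-4+8/5·τ+0·τ²+-1/40·τ³=-539/320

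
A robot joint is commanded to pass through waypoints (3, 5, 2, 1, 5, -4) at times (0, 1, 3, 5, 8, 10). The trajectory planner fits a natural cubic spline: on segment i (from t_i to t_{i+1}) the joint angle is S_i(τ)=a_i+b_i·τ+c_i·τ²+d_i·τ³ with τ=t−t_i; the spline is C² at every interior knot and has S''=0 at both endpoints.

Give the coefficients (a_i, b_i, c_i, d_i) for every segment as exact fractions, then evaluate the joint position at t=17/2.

Δ: Δ0=2, Δ1=-3/2, Δ2=-1/2, Δ3=4/3, Δ4=-9/2
row 1: diag=6, rhs=-21; c'=1/3, d'=-7/2
row 2: denom=8−2·1/3=22/3; d'=(6−2·-7/2)/(22/3)=39/22
row 3: denom=10−2·3/11=104/11; d'=(11−2·39/22)/(104/11)=41/52
row 4: denom=10−3·33/104=941/104; d'=(-35−3·41/52)/(941/104)=-3886/941
back: M4=-3886/941
back: M3=41/52−33/104·-3886/941=1975/941
back: M2=39/22−3/11·1975/941=2259/1882
back: M1=-7/2−1/3·2259/1882=-3670/941
M: M0=0, M1=-3670/941, M2=2259/1882, M3=1975/941, M4=-3886/941, M5=0
seg 0: a=3, c=M0/2=0, d=(M1−M0)/(6·1)=-1835/2823, b=Δ0−h0·(2M0+M1)/6=7481/2823
seg 1: a=5, c=M1/2=-1835/941, d=(M2−M1)/(6·2)=9599/22584, b=Δ1−h1·(2M1+M2)/6=1976/2823
seg 2: a=2, c=M2/2=2259/3764, d=(M3−M2)/(6·2)=1691/22584, b=Δ2−h2·(2M2+M3)/6=-11291/5646
seg 3: a=1, c=M3/2=1975/1882, d=(M4−M3)/(6·3)=-5861/16938, b=Δ3−h3·(2M3+M4)/6=3668/2823
seg 4: a=5, c=M4/2=-1943/941, d=(M5−M4)/(6·2)=1943/5646, b=Δ4−h4·(2M4+M5)/6=-9863/5646
t_q=17/2 → seg 4, τ=1/2; S=5+-9863/5646·τ+-1943/941·τ²+1943/5646·τ³=55005/15056

  seg 0: a=3 b=7481/2823 c=0 d=-1835/2823
  seg 1: a=5 b=1976/2823 c=-1835/941 d=9599/22584
  seg 2: a=2 b=-11291/5646 c=2259/3764 d=1691/22584
  seg 3: a=1 b=3668/2823 c=1975/1882 d=-5861/16938
  seg 4: a=5 b=-9863/5646 c=-1943/941 d=1943/5646
S(17/2) = 55005/15056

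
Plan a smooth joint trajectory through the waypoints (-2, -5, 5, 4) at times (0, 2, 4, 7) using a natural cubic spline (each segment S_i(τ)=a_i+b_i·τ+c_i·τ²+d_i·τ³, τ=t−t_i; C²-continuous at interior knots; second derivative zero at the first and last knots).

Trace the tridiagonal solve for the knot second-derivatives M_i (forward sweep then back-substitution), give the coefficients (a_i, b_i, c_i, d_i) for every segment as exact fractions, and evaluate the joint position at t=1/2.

Δ: Δ0=-3/2, Δ1=5, Δ2=-1/3
row 1: diag=8, rhs=39; c'=1/4, d'=39/8
row 2: denom=10−2·1/4=19/2; d'=(-32−2·39/8)/(19/2)=-167/38
back: M2=-167/38
back: M1=39/8−1/4·-167/38=227/38
M: M0=0, M1=227/38, M2=-167/38, M3=0
seg 0: a=-2, c=M0/2=0, d=(M1−M0)/(6·2)=227/456, b=Δ0−h0·(2M0+M1)/6=-199/57
seg 1: a=-5, c=M1/2=227/76, d=(M2−M1)/(6·2)=-197/228, b=Δ1−h1·(2M1+M2)/6=283/114
seg 2: a=5, c=M2/2=-167/76, d=(M3−M2)/(6·3)=167/684, b=Δ2−h2·(2M2+M3)/6=463/114
t_q=1/2 → seg 0, τ=1/2; S=-2+-199/57·τ+0·τ²+227/456·τ³=-4479/1216

  seg 0: a=-2 b=-199/57 c=0 d=227/456
  seg 1: a=-5 b=283/114 c=227/76 d=-197/228
  seg 2: a=5 b=463/114 c=-167/76 d=167/684
S(1/2) = -4479/1216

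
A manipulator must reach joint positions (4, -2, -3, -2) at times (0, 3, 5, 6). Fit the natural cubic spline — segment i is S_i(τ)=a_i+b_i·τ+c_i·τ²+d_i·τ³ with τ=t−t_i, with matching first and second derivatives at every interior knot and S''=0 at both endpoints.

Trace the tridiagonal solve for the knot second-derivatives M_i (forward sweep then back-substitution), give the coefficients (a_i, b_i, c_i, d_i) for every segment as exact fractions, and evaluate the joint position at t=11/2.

Δ: Δ0=-2, Δ1=-1/2, Δ2=1
row 1: diag=10, rhs=9; c'=1/5, d'=9/10
row 2: denom=6−2·1/5=28/5; d'=(9−2·9/10)/(28/5)=9/7
back: M2=9/7
back: M1=9/10−1/5·9/7=9/14
M: M0=0, M1=9/14, M2=9/7, M3=0
seg 0: a=4, c=M0/2=0, d=(M1−M0)/(6·3)=1/28, b=Δ0−h0·(2M0+M1)/6=-65/28
seg 1: a=-2, c=M1/2=9/28, d=(M2−M1)/(6·2)=3/56, b=Δ1−h1·(2M1+M2)/6=-19/14
seg 2: a=-3, c=M2/2=9/14, d=(M3−M2)/(6·1)=-3/14, b=Δ2−h2·(2M2+M3)/6=4/7
t_q=11/2 → seg 2, τ=1/2; S=-3+4/7·τ+9/14·τ²+-3/14·τ³=-289/112

  seg 0: a=4 b=-65/28 c=0 d=1/28
  seg 1: a=-2 b=-19/14 c=9/28 d=3/56
  seg 2: a=-3 b=4/7 c=9/14 d=-3/14
S(11/2) = -289/112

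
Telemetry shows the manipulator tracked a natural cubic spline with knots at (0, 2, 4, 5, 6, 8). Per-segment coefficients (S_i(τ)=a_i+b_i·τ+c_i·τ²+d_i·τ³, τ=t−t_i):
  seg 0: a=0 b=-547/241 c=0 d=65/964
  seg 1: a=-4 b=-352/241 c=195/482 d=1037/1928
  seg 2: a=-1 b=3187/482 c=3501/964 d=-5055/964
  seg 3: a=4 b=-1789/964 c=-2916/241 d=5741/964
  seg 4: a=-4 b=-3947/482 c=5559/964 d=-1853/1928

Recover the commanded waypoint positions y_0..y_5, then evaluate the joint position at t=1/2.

y_0 = S_0(0) = a_0 = 0
y_1 = S_1(0) = a_1 = -4
y_2 = S_2(0) = a_2 = -1
y_3 = S_3(0) = a_3 = 4
y_4 = S_4(0) = a_4 = -4
y_5 = S_4(2) = -5
t_q=1/2 is in segment 0 (τ=1/2); S_0(τ)=-8687/7712

y_0=0 y_1=-4 y_2=-1 y_3=4 y_4=-4 y_5=-5
S(1/2) = -8687/7712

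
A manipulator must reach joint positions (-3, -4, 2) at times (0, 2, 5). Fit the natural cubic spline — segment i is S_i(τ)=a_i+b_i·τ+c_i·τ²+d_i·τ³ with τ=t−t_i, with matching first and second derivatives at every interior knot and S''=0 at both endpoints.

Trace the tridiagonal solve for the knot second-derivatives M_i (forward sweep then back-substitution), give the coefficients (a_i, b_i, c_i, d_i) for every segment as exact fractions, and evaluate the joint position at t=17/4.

  seg 0: a=-3 b=-1 c=0 d=1/8
  seg 1: a=-4 b=1/2 c=3/4 d=-1/12
S(17/4) = -7/256

Δ: Δ0=-1/2, Δ1=2
row 1: diag=10, rhs=15; c'=3/10, d'=3/2
back: M1=3/2
M: M0=0, M1=3/2, M2=0
seg 0: a=-3, c=M0/2=0, d=(M1−M0)/(6·2)=1/8, b=Δ0−h0·(2M0+M1)/6=-1
seg 1: a=-4, c=M1/2=3/4, d=(M2−M1)/(6·3)=-1/12, b=Δ1−h1·(2M1+M2)/6=1/2
t_q=17/4 → seg 1, τ=9/4; S=-4+1/2·τ+3/4·τ²+-1/12·τ³=-7/256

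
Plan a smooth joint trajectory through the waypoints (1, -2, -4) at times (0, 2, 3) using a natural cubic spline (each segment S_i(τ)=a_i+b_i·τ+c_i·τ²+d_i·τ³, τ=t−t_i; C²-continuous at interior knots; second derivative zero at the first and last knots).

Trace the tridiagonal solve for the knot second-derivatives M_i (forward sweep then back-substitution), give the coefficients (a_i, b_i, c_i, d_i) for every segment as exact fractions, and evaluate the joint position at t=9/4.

  seg 0: a=1 b=-4/3 c=0 d=-1/24
  seg 1: a=-2 b=-11/6 c=-1/4 d=1/12
S(9/4) = -633/256

Δ: Δ0=-3/2, Δ1=-2
row 1: diag=6, rhs=-3; c'=1/6, d'=-1/2
back: M1=-1/2
M: M0=0, M1=-1/2, M2=0
seg 0: a=1, c=M0/2=0, d=(M1−M0)/(6·2)=-1/24, b=Δ0−h0·(2M0+M1)/6=-4/3
seg 1: a=-2, c=M1/2=-1/4, d=(M2−M1)/(6·1)=1/12, b=Δ1−h1·(2M1+M2)/6=-11/6
t_q=9/4 → seg 1, τ=1/4; S=-2+-11/6·τ+-1/4·τ²+1/12·τ³=-633/256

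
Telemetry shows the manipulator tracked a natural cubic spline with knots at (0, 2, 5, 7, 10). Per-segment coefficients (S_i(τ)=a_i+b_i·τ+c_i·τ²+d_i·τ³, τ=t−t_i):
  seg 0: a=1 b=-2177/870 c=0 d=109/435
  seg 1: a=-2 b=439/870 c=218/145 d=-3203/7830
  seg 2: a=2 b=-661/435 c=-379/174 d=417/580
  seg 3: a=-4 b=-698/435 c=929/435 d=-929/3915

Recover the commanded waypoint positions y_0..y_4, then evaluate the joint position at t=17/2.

y_0=1 y_1=-2 y_2=2 y_3=-4 y_4=4
S(17/2) = -2787/1160

y_0 = S_0(0) = a_0 = 1
y_1 = S_1(0) = a_1 = -2
y_2 = S_2(0) = a_2 = 2
y_3 = S_3(0) = a_3 = -4
y_4 = S_3(3) = 4
t_q=17/2 is in segment 3 (τ=3/2); S_3(τ)=-2787/1160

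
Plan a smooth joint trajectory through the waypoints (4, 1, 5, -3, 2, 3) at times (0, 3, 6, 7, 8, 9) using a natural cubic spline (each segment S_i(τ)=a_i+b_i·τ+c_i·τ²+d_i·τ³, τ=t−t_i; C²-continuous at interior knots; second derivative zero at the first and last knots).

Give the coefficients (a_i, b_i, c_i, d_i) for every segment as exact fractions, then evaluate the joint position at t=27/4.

Δ: Δ0=-1, Δ1=4/3, Δ2=-8, Δ3=5, Δ4=1
row 1: diag=12, rhs=14; c'=1/4, d'=7/6
row 2: denom=8−3·1/4=29/4; d'=(-56−3·7/6)/(29/4)=-238/29
row 3: denom=4−1·4/29=112/29; d'=(78−1·-238/29)/(112/29)=625/28
row 4: denom=4−1·29/112=419/112; d'=(-24−1·625/28)/(419/112)=-5188/419
back: M4=-5188/419
back: M3=625/28−29/112·-5188/419=10696/419
back: M2=-238/29−4/29·10696/419=-4914/419
back: M1=7/6−1/4·-4914/419=5152/1257
M: M0=0, M1=5152/1257, M2=-4914/419, M3=10696/419, M4=-5188/419, M5=0
seg 0: a=4, c=M0/2=0, d=(M1−M0)/(6·3)=2576/11313, b=Δ0−h0·(2M0+M1)/6=-3833/1257
seg 1: a=1, c=M1/2=2576/1257, d=(M2−M1)/(6·3)=-9947/11313, b=Δ1−h1·(2M1+M2)/6=3895/1257
seg 2: a=5, c=M2/2=-2457/419, d=(M3−M2)/(6·1)=7805/1257, b=Δ2−h2·(2M2+M3)/6=-10490/1257
seg 3: a=-3, c=M3/2=5348/419, d=(M4−M3)/(6·1)=-7942/1257, b=Δ3−h3·(2M3+M4)/6=-1817/1257
seg 4: a=2, c=M4/2=-2594/419, d=(M5−M4)/(6·1)=2594/1257, b=Δ4−h4·(2M4+M5)/6=6445/1257
t_q=27/4 → seg 2, τ=3/4; S=5+-10490/1257·τ+-2457/419·τ²+7805/1257·τ³=-51967/26816

  seg 0: a=4 b=-3833/1257 c=0 d=2576/11313
  seg 1: a=1 b=3895/1257 c=2576/1257 d=-9947/11313
  seg 2: a=5 b=-10490/1257 c=-2457/419 d=7805/1257
  seg 3: a=-3 b=-1817/1257 c=5348/419 d=-7942/1257
  seg 4: a=2 b=6445/1257 c=-2594/419 d=2594/1257
S(27/4) = -51967/26816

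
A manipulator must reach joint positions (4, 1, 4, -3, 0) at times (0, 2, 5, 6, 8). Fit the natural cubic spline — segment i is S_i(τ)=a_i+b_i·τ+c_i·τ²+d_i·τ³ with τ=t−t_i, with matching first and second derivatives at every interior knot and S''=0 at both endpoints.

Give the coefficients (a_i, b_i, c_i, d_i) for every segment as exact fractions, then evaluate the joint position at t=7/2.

Δ: Δ0=-3/2, Δ1=1, Δ2=-7, Δ3=3/2
row 1: diag=10, rhs=15; c'=3/10, d'=3/2
row 2: denom=8−3·3/10=71/10; d'=(-48−3·3/2)/(71/10)=-525/71
row 3: denom=6−1·10/71=416/71; d'=(51−1·-525/71)/(416/71)=2073/208
back: M3=2073/208
back: M2=-525/71−10/71·2073/208=-915/104
back: M1=3/2−3/10·-915/104=861/208
M: M0=0, M1=861/208, M2=-915/104, M3=2073/208, M4=0
seg 0: a=4, c=M0/2=0, d=(M1−M0)/(6·2)=287/832, b=Δ0−h0·(2M0+M1)/6=-599/208
seg 1: a=1, c=M1/2=861/416, d=(M2−M1)/(6·3)=-23/32, b=Δ1−h1·(2M1+M2)/6=131/104
seg 2: a=4, c=M2/2=-915/208, d=(M3−M2)/(6·1)=1301/416, b=Δ2−h2·(2M2+M3)/6=-2383/416
seg 3: a=-3, c=M3/2=2073/416, d=(M4−M3)/(6·2)=-691/832, b=Δ3−h3·(2M3+M4)/6=-535/104
t_q=7/2 → seg 1, τ=3/2; S=1+131/104·τ+861/416·τ²+-23/32·τ³=17041/3328

  seg 0: a=4 b=-599/208 c=0 d=287/832
  seg 1: a=1 b=131/104 c=861/416 d=-23/32
  seg 2: a=4 b=-2383/416 c=-915/208 d=1301/416
  seg 3: a=-3 b=-535/104 c=2073/416 d=-691/832
S(7/2) = 17041/3328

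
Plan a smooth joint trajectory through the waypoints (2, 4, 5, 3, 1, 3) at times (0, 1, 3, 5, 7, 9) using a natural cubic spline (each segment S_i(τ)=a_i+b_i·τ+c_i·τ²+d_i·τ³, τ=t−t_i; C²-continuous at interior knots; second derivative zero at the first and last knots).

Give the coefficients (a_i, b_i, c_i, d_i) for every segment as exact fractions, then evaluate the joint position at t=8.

  seg 0: a=2 b=1351/612 c=0 d=-127/612
  seg 1: a=4 b=485/306 c=-127/204 d=49/1224
  seg 2: a=5 b=-65/153 c=-13/34 d=29/612
  seg 3: a=3 b=-212/153 c=-5/51 d=89/612
  seg 4: a=1 b=-5/153 c=79/102 d=-79/612
S(8) = 329/204

Δ: Δ0=2, Δ1=1/2, Δ2=-1, Δ3=-1, Δ4=1
row 1: diag=6, rhs=-9; c'=1/3, d'=-3/2
row 2: denom=8−2·1/3=22/3; d'=(-9−2·-3/2)/(22/3)=-9/11
row 3: denom=8−2·3/11=82/11; d'=(0−2·-9/11)/(82/11)=9/41
row 4: denom=8−2·11/41=306/41; d'=(12−2·9/41)/(306/41)=79/51
back: M4=79/51
back: M3=9/41−11/41·79/51=-10/51
back: M2=-9/11−3/11·-10/51=-13/17
back: M1=-3/2−1/3·-13/17=-127/102
M: M0=0, M1=-127/102, M2=-13/17, M3=-10/51, M4=79/51, M5=0
seg 0: a=2, c=M0/2=0, d=(M1−M0)/(6·1)=-127/612, b=Δ0−h0·(2M0+M1)/6=1351/612
seg 1: a=4, c=M1/2=-127/204, d=(M2−M1)/(6·2)=49/1224, b=Δ1−h1·(2M1+M2)/6=485/306
seg 2: a=5, c=M2/2=-13/34, d=(M3−M2)/(6·2)=29/612, b=Δ2−h2·(2M2+M3)/6=-65/153
seg 3: a=3, c=M3/2=-5/51, d=(M4−M3)/(6·2)=89/612, b=Δ3−h3·(2M3+M4)/6=-212/153
seg 4: a=1, c=M4/2=79/102, d=(M5−M4)/(6·2)=-79/612, b=Δ4−h4·(2M4+M5)/6=-5/153
t_q=8 → seg 4, τ=1; S=1+-5/153·τ+79/102·τ²+-79/612·τ³=329/204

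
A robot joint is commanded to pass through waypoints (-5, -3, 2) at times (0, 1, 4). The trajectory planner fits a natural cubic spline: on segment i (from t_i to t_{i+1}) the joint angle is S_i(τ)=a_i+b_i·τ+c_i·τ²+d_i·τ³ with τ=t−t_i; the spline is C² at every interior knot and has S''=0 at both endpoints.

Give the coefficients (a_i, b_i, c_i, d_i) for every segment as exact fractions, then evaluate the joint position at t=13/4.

Δ: Δ0=2, Δ1=5/3
row 1: diag=8, rhs=-2; c'=3/8, d'=-1/4
back: M1=-1/4
M: M0=0, M1=-1/4, M2=0
seg 0: a=-5, c=M0/2=0, d=(M1−M0)/(6·1)=-1/24, b=Δ0−h0·(2M0+M1)/6=49/24
seg 1: a=-3, c=M1/2=-1/8, d=(M2−M1)/(6·3)=1/72, b=Δ1−h1·(2M1+M2)/6=23/12
t_q=13/4 → seg 1, τ=9/4; S=-3+23/12·τ+-1/8·τ²+1/72·τ³=429/512

  seg 0: a=-5 b=49/24 c=0 d=-1/24
  seg 1: a=-3 b=23/12 c=-1/8 d=1/72
S(13/4) = 429/512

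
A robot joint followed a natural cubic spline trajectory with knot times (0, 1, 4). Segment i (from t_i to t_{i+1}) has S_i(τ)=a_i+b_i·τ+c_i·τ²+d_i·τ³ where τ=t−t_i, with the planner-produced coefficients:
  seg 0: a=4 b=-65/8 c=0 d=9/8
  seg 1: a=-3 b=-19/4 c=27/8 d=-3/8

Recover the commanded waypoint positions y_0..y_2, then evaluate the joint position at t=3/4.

y_0=4 y_1=-3 y_2=3
S(3/4) = -829/512

y_0 = S_0(0) = a_0 = 4
y_1 = S_1(0) = a_1 = -3
y_2 = S_1(3) = 3
t_q=3/4 is in segment 0 (τ=3/4); S_0(τ)=-829/512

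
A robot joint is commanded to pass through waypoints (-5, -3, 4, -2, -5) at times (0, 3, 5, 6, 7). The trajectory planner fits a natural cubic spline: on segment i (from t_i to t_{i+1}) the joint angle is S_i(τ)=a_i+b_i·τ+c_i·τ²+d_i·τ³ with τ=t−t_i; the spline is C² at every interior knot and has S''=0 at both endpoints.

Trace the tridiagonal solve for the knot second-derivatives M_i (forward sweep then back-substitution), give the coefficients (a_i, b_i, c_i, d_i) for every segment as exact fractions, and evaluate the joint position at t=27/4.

Δ: Δ0=2/3, Δ1=7/2, Δ2=-6, Δ3=-3
row 1: diag=10, rhs=17; c'=1/5, d'=17/10
row 2: denom=6−2·1/5=28/5; d'=(-57−2·17/10)/(28/5)=-151/14
row 3: denom=4−1·5/28=107/28; d'=(18−1·-151/14)/(107/28)=806/107
back: M3=806/107
back: M2=-151/14−5/28·806/107=-1298/107
back: M1=17/10−1/5·-1298/107=883/214
M: M0=0, M1=883/214, M2=-1298/107, M3=806/107, M4=0
seg 0: a=-5, c=M0/2=0, d=(M1−M0)/(6·3)=883/3852, b=Δ0−h0·(2M0+M1)/6=-1793/1284
seg 1: a=-3, c=M1/2=883/428, d=(M2−M1)/(6·2)=-3479/2568, b=Δ1−h1·(2M1+M2)/6=3077/642
seg 2: a=4, c=M2/2=-649/107, d=(M3−M2)/(6·1)=1052/321, b=Δ2−h2·(2M2+M3)/6=-1031/321
seg 3: a=-2, c=M3/2=403/107, d=(M4−M3)/(6·1)=-403/321, b=Δ3−h3·(2M3+M4)/6=-1769/321
t_q=27/4 → seg 3, τ=3/4; S=-2+-1769/321·τ+403/107·τ²+-403/321·τ³=-31119/6848

  seg 0: a=-5 b=-1793/1284 c=0 d=883/3852
  seg 1: a=-3 b=3077/642 c=883/428 d=-3479/2568
  seg 2: a=4 b=-1031/321 c=-649/107 d=1052/321
  seg 3: a=-2 b=-1769/321 c=403/107 d=-403/321
S(27/4) = -31119/6848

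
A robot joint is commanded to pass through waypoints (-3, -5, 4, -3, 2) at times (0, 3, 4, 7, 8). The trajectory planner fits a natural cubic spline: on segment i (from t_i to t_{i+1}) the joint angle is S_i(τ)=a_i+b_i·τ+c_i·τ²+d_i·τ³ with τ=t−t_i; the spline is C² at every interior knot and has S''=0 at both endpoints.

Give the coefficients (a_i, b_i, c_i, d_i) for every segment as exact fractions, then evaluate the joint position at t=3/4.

  seg 0: a=-3 b=-2221/432 c=0 d=1933/3888
  seg 1: a=-5 b=1789/216 c=1933/432 d=-541/144
  seg 2: a=4 b=2575/432 c=-367/54 d=5225/3888
  seg 3: a=-3 b=317/216 c=763/144 d=-763/432
S(3/4) = -20417/3072

Δ: Δ0=-2/3, Δ1=9, Δ2=-7/3, Δ3=5
row 1: diag=8, rhs=58; c'=1/8, d'=29/4
row 2: denom=8−1·1/8=63/8; d'=(-68−1·29/4)/(63/8)=-86/9
row 3: denom=8−3·8/21=48/7; d'=(44−3·-86/9)/(48/7)=763/72
back: M3=763/72
back: M2=-86/9−8/21·763/72=-367/27
back: M1=29/4−1/8·-367/27=1933/216
M: M0=0, M1=1933/216, M2=-367/27, M3=763/72, M4=0
seg 0: a=-3, c=M0/2=0, d=(M1−M0)/(6·3)=1933/3888, b=Δ0−h0·(2M0+M1)/6=-2221/432
seg 1: a=-5, c=M1/2=1933/432, d=(M2−M1)/(6·1)=-541/144, b=Δ1−h1·(2M1+M2)/6=1789/216
seg 2: a=4, c=M2/2=-367/54, d=(M3−M2)/(6·3)=5225/3888, b=Δ2−h2·(2M2+M3)/6=2575/432
seg 3: a=-3, c=M3/2=763/144, d=(M4−M3)/(6·1)=-763/432, b=Δ3−h3·(2M3+M4)/6=317/216
t_q=3/4 → seg 0, τ=3/4; S=-3+-2221/432·τ+0·τ²+1933/3888·τ³=-20417/3072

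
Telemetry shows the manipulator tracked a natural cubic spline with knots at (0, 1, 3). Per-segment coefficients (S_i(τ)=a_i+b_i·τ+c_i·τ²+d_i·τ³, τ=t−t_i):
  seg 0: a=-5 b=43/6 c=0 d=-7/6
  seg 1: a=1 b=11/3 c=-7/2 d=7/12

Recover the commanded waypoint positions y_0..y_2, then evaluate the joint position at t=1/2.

y_0=-5 y_1=1 y_2=-1
S(1/2) = -25/16

y_0 = S_0(0) = a_0 = -5
y_1 = S_1(0) = a_1 = 1
y_2 = S_1(2) = -1
t_q=1/2 is in segment 0 (τ=1/2); S_0(τ)=-25/16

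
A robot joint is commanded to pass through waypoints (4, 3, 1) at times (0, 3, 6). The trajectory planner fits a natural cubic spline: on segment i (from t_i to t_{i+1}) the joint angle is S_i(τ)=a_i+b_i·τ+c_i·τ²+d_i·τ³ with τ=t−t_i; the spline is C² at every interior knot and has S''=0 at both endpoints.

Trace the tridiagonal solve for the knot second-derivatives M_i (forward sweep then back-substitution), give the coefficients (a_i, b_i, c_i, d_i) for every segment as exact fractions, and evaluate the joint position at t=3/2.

Δ: Δ0=-1/3, Δ1=-2/3
row 1: diag=12, rhs=-2; c'=1/4, d'=-1/6
back: M1=-1/6
M: M0=0, M1=-1/6, M2=0
seg 0: a=4, c=M0/2=0, d=(M1−M0)/(6·3)=-1/108, b=Δ0−h0·(2M0+M1)/6=-1/4
seg 1: a=3, c=M1/2=-1/12, d=(M2−M1)/(6·3)=1/108, b=Δ1−h1·(2M1+M2)/6=-1/2
t_q=3/2 → seg 0, τ=3/2; S=4+-1/4·τ+0·τ²+-1/108·τ³=115/32

  seg 0: a=4 b=-1/4 c=0 d=-1/108
  seg 1: a=3 b=-1/2 c=-1/12 d=1/108
S(3/2) = 115/32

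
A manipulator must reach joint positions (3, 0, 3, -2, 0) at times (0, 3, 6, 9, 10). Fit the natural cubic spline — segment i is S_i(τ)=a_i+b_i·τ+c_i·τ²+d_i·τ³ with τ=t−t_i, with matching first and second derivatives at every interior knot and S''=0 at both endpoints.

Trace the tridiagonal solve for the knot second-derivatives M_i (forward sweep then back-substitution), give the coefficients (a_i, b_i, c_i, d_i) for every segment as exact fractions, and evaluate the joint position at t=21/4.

  seg 0: a=3 b=-595/324 c=0 d=271/2916
  seg 1: a=0 b=109/162 c=271/324 d=-707/2916
  seg 2: a=3 b=-277/324 c=-109/81 d=1045/2916
  seg 3: a=-2 b=121/162 c=203/108 d=-203/324
S(21/4) = 6881/2304

Δ: Δ0=-1, Δ1=1, Δ2=-5/3, Δ3=2
row 1: diag=12, rhs=12; c'=1/4, d'=1
row 2: denom=12−3·1/4=45/4; d'=(-16−3·1)/(45/4)=-76/45
row 3: denom=8−3·4/15=36/5; d'=(22−3·-76/45)/(36/5)=203/54
back: M3=203/54
back: M2=-76/45−4/15·203/54=-218/81
back: M1=1−1/4·-218/81=271/162
M: M0=0, M1=271/162, M2=-218/81, M3=203/54, M4=0
seg 0: a=3, c=M0/2=0, d=(M1−M0)/(6·3)=271/2916, b=Δ0−h0·(2M0+M1)/6=-595/324
seg 1: a=0, c=M1/2=271/324, d=(M2−M1)/(6·3)=-707/2916, b=Δ1−h1·(2M1+M2)/6=109/162
seg 2: a=3, c=M2/2=-109/81, d=(M3−M2)/(6·3)=1045/2916, b=Δ2−h2·(2M2+M3)/6=-277/324
seg 3: a=-2, c=M3/2=203/108, d=(M4−M3)/(6·1)=-203/324, b=Δ3−h3·(2M3+M4)/6=121/162
t_q=21/4 → seg 1, τ=9/4; S=0+109/162·τ+271/324·τ²+-707/2916·τ³=6881/2304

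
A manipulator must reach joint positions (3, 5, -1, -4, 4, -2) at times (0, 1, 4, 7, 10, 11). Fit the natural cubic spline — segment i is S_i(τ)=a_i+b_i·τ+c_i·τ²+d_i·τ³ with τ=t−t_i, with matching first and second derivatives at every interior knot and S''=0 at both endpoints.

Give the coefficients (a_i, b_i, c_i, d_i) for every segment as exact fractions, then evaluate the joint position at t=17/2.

  seg 0: a=3 b=5879/2331 c=0 d=-1217/2331
  seg 1: a=5 b=2228/2331 c=-1217/777 d=4063/20979
  seg 2: a=-1 b=-7489/2331 c=412/2331 d=106/567
  seg 3: a=-4 b=6749/2331 c=4334/2331 d=-13535/20979
  seg 4: a=4 b=-7852/2331 c=-3067/777 d=3067/2331
S(17/2) = 4867/2072

Δ: Δ0=2, Δ1=-2, Δ2=-1, Δ3=8/3, Δ4=-6
row 1: diag=8, rhs=-24; c'=3/8, d'=-3
row 2: denom=12−3·3/8=87/8; d'=(6−3·-3)/(87/8)=40/29
row 3: denom=12−3·8/29=324/29; d'=(22−3·40/29)/(324/29)=259/162
row 4: denom=8−3·29/108=259/36; d'=(-52−3·259/162)/(259/36)=-6134/777
back: M4=-6134/777
back: M3=259/162−29/108·-6134/777=8668/2331
back: M2=40/29−8/29·8668/2331=824/2331
back: M1=-3−3/8·824/2331=-2434/777
M: M0=0, M1=-2434/777, M2=824/2331, M3=8668/2331, M4=-6134/777, M5=0
seg 0: a=3, c=M0/2=0, d=(M1−M0)/(6·1)=-1217/2331, b=Δ0−h0·(2M0+M1)/6=5879/2331
seg 1: a=5, c=M1/2=-1217/777, d=(M2−M1)/(6·3)=4063/20979, b=Δ1−h1·(2M1+M2)/6=2228/2331
seg 2: a=-1, c=M2/2=412/2331, d=(M3−M2)/(6·3)=106/567, b=Δ2−h2·(2M2+M3)/6=-7489/2331
seg 3: a=-4, c=M3/2=4334/2331, d=(M4−M3)/(6·3)=-13535/20979, b=Δ3−h3·(2M3+M4)/6=6749/2331
seg 4: a=4, c=M4/2=-3067/777, d=(M5−M4)/(6·1)=3067/2331, b=Δ4−h4·(2M4+M5)/6=-7852/2331
t_q=17/2 → seg 3, τ=3/2; S=-4+6749/2331·τ+4334/2331·τ²+-13535/20979·τ³=4867/2072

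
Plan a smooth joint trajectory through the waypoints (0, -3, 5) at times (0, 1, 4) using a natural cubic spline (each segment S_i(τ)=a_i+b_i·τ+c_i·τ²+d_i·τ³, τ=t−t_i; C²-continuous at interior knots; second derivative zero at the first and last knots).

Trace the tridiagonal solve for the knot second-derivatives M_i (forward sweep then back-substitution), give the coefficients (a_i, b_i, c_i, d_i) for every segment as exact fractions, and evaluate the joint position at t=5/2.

  seg 0: a=0 b=-89/24 c=0 d=17/24
  seg 1: a=-3 b=-19/12 c=17/8 d=-17/72
S(5/2) = -89/64

Δ: Δ0=-3, Δ1=8/3
row 1: diag=8, rhs=34; c'=3/8, d'=17/4
back: M1=17/4
M: M0=0, M1=17/4, M2=0
seg 0: a=0, c=M0/2=0, d=(M1−M0)/(6·1)=17/24, b=Δ0−h0·(2M0+M1)/6=-89/24
seg 1: a=-3, c=M1/2=17/8, d=(M2−M1)/(6·3)=-17/72, b=Δ1−h1·(2M1+M2)/6=-19/12
t_q=5/2 → seg 1, τ=3/2; S=-3+-19/12·τ+17/8·τ²+-17/72·τ³=-89/64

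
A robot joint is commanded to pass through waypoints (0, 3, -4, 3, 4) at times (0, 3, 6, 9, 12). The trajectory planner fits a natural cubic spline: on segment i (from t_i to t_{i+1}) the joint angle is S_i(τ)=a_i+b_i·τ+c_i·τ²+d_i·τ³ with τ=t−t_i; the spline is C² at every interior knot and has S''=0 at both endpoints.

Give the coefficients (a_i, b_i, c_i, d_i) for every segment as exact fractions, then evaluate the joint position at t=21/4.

Δ: Δ0=1, Δ1=-7/3, Δ2=7/3, Δ3=1/3
row 1: diag=12, rhs=-20; c'=1/4, d'=-5/3
row 2: denom=12−3·1/4=45/4; d'=(28−3·-5/3)/(45/4)=44/15
row 3: denom=12−3·4/15=56/5; d'=(-12−3·44/15)/(56/5)=-13/7
back: M3=-13/7
back: M2=44/15−4/15·-13/7=24/7
back: M1=-5/3−1/4·24/7=-53/21
M: M0=0, M1=-53/21, M2=24/7, M3=-13/7, M4=0
seg 0: a=0, c=M0/2=0, d=(M1−M0)/(6·3)=-53/378, b=Δ0−h0·(2M0+M1)/6=95/42
seg 1: a=3, c=M1/2=-53/42, d=(M2−M1)/(6·3)=125/378, b=Δ1−h1·(2M1+M2)/6=-32/21
seg 2: a=-4, c=M2/2=12/7, d=(M3−M2)/(6·3)=-37/126, b=Δ2−h2·(2M2+M3)/6=-1/6
seg 3: a=3, c=M3/2=-13/14, d=(M4−M3)/(6·3)=13/126, b=Δ3−h3·(2M3+M4)/6=46/21
t_q=21/4 → seg 1, τ=9/4; S=3+-32/21·τ+-53/42·τ²+125/378·τ³=-2733/896

  seg 0: a=0 b=95/42 c=0 d=-53/378
  seg 1: a=3 b=-32/21 c=-53/42 d=125/378
  seg 2: a=-4 b=-1/6 c=12/7 d=-37/126
  seg 3: a=3 b=46/21 c=-13/14 d=13/126
S(21/4) = -2733/896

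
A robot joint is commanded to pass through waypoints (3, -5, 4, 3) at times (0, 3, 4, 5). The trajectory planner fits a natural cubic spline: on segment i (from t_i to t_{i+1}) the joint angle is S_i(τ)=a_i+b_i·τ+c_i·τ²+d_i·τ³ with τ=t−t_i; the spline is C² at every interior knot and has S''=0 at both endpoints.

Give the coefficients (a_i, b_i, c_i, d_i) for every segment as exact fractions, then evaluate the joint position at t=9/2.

Δ: Δ0=-8/3, Δ1=9, Δ2=-1
row 1: diag=8, rhs=70; c'=1/8, d'=35/4
row 2: denom=4−1·1/8=31/8; d'=(-60−1·35/4)/(31/8)=-550/31
back: M2=-550/31
back: M1=35/4−1/8·-550/31=340/31
M: M0=0, M1=340/31, M2=-550/31, M3=0
seg 0: a=3, c=M0/2=0, d=(M1−M0)/(6·3)=170/279, b=Δ0−h0·(2M0+M1)/6=-758/93
seg 1: a=-5, c=M1/2=170/31, d=(M2−M1)/(6·1)=-445/93, b=Δ1−h1·(2M1+M2)/6=772/93
seg 2: a=4, c=M2/2=-275/31, d=(M3−M2)/(6·1)=275/93, b=Δ2−h2·(2M2+M3)/6=457/93
t_q=9/2 → seg 2, τ=1/2; S=4+457/93·τ+-275/31·τ²+275/93·τ³=1143/248

  seg 0: a=3 b=-758/93 c=0 d=170/279
  seg 1: a=-5 b=772/93 c=170/31 d=-445/93
  seg 2: a=4 b=457/93 c=-275/31 d=275/93
S(9/2) = 1143/248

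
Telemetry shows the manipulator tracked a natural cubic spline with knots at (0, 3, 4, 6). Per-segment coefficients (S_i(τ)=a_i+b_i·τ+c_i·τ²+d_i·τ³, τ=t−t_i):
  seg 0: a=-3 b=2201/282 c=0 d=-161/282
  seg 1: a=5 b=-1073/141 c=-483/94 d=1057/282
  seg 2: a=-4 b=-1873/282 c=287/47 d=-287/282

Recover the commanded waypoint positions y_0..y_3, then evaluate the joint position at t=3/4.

y_0 = S_0(0) = a_0 = -3
y_1 = S_1(0) = a_1 = 5
y_2 = S_2(0) = a_2 = -4
y_3 = S_2(2) = -1
t_q=3/4 is in segment 0 (τ=3/4); S_0(τ)=15719/6016

y_0=-3 y_1=5 y_2=-4 y_3=-1
S(3/4) = 15719/6016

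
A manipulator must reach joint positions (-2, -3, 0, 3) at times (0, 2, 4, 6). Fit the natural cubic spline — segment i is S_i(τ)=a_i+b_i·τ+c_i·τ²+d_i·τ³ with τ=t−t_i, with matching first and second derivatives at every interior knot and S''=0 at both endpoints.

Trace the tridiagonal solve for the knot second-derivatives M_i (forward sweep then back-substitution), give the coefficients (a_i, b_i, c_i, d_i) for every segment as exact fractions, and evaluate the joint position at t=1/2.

  seg 0: a=-2 b=-31/30 c=0 d=2/15
  seg 1: a=-3 b=17/30 c=4/5 d=-1/6
  seg 2: a=0 b=53/30 c=-1/5 d=1/30
S(1/2) = -5/2

Δ: Δ0=-1/2, Δ1=3/2, Δ2=3/2
row 1: diag=8, rhs=12; c'=1/4, d'=3/2
row 2: denom=8−2·1/4=15/2; d'=(0−2·3/2)/(15/2)=-2/5
back: M2=-2/5
back: M1=3/2−1/4·-2/5=8/5
M: M0=0, M1=8/5, M2=-2/5, M3=0
seg 0: a=-2, c=M0/2=0, d=(M1−M0)/(6·2)=2/15, b=Δ0−h0·(2M0+M1)/6=-31/30
seg 1: a=-3, c=M1/2=4/5, d=(M2−M1)/(6·2)=-1/6, b=Δ1−h1·(2M1+M2)/6=17/30
seg 2: a=0, c=M2/2=-1/5, d=(M3−M2)/(6·2)=1/30, b=Δ2−h2·(2M2+M3)/6=53/30
t_q=1/2 → seg 0, τ=1/2; S=-2+-31/30·τ+0·τ²+2/15·τ³=-5/2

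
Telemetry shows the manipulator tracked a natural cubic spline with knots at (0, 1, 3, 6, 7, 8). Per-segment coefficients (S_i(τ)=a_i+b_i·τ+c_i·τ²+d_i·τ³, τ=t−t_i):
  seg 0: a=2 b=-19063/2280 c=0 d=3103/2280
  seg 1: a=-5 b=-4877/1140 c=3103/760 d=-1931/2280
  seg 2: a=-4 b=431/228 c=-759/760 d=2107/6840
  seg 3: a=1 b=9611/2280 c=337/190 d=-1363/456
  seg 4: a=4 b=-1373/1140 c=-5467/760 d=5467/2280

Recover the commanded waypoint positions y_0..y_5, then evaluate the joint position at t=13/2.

y_0=2 y_1=-5 y_2=-4 y_3=1 y_4=4 y_5=-2
S(13/2) = 19319/6080

y_0 = S_0(0) = a_0 = 2
y_1 = S_1(0) = a_1 = -5
y_2 = S_2(0) = a_2 = -4
y_3 = S_3(0) = a_3 = 1
y_4 = S_4(0) = a_4 = 4
y_5 = S_4(1) = -2
t_q=13/2 is in segment 3 (τ=1/2); S_3(τ)=19319/6080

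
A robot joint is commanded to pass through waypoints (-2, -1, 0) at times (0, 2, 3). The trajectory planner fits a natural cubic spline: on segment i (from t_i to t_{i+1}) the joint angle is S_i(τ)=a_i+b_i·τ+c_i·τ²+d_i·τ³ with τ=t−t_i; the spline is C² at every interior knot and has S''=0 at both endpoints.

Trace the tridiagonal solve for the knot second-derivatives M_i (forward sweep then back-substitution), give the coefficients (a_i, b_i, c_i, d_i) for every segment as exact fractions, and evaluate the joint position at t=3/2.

Δ: Δ0=1/2, Δ1=1
row 1: diag=6, rhs=3; c'=1/6, d'=1/2
back: M1=1/2
M: M0=0, M1=1/2, M2=0
seg 0: a=-2, c=M0/2=0, d=(M1−M0)/(6·2)=1/24, b=Δ0−h0·(2M0+M1)/6=1/3
seg 1: a=-1, c=M1/2=1/4, d=(M2−M1)/(6·1)=-1/12, b=Δ1−h1·(2M1+M2)/6=5/6
t_q=3/2 → seg 0, τ=3/2; S=-2+1/3·τ+0·τ²+1/24·τ³=-87/64

  seg 0: a=-2 b=1/3 c=0 d=1/24
  seg 1: a=-1 b=5/6 c=1/4 d=-1/12
S(3/2) = -87/64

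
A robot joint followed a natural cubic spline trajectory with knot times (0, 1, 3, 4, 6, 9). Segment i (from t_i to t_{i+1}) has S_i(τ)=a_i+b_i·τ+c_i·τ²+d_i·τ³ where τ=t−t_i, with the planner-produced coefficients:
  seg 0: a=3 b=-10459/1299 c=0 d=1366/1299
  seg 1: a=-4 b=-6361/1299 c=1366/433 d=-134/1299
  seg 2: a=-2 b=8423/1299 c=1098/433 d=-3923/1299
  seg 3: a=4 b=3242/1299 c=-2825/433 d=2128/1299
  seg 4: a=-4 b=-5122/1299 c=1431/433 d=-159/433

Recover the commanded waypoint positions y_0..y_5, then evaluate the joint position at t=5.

y_0=3 y_1=-4 y_2=-2 y_3=4 y_4=-4 y_5=4
S(5) = 697/433

y_0 = S_0(0) = a_0 = 3
y_1 = S_1(0) = a_1 = -4
y_2 = S_2(0) = a_2 = -2
y_3 = S_3(0) = a_3 = 4
y_4 = S_4(0) = a_4 = -4
y_5 = S_4(3) = 4
t_q=5 is in segment 3 (τ=1); S_3(τ)=697/433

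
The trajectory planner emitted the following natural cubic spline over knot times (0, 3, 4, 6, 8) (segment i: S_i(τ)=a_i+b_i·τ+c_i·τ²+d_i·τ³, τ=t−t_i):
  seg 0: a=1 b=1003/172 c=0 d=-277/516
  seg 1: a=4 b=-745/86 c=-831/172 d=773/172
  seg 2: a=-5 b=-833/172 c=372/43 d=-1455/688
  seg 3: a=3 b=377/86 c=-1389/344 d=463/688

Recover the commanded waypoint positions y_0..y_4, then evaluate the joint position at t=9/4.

y_0=1 y_1=4 y_2=-5 y_3=3 y_4=1
S(9/4) = 88129/11008

y_0 = S_0(0) = a_0 = 1
y_1 = S_1(0) = a_1 = 4
y_2 = S_2(0) = a_2 = -5
y_3 = S_3(0) = a_3 = 3
y_4 = S_3(2) = 1
t_q=9/4 is in segment 0 (τ=9/4); S_0(τ)=88129/11008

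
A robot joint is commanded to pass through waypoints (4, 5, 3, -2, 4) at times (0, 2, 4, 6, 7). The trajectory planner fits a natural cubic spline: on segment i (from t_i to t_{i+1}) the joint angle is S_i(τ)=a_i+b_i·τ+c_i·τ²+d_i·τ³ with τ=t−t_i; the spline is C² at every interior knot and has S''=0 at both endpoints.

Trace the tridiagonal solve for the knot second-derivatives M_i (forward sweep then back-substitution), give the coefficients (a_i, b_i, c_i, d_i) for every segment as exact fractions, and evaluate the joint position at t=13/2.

Δ: Δ0=1/2, Δ1=-1, Δ2=-5/2, Δ3=6
row 1: diag=8, rhs=-9; c'=1/4, d'=-9/8
row 2: denom=8−2·1/4=15/2; d'=(-9−2·-9/8)/(15/2)=-9/10
row 3: denom=6−2·4/15=82/15; d'=(51−2·-9/10)/(82/15)=396/41
back: M3=396/41
back: M2=-9/10−4/15·396/41=-285/82
back: M1=-9/8−1/4·-285/82=-21/82
M: M0=0, M1=-21/82, M2=-285/82, M3=396/41, M4=0
seg 0: a=4, c=M0/2=0, d=(M1−M0)/(6·2)=-7/328, b=Δ0−h0·(2M0+M1)/6=24/41
seg 1: a=5, c=M1/2=-21/164, d=(M2−M1)/(6·2)=-11/41, b=Δ1−h1·(2M1+M2)/6=27/82
seg 2: a=3, c=M2/2=-285/164, d=(M3−M2)/(6·2)=359/328, b=Δ2−h2·(2M2+M3)/6=-279/82
seg 3: a=-2, c=M3/2=198/41, d=(M4−M3)/(6·1)=-66/41, b=Δ3−h3·(2M3+M4)/6=114/41
t_q=13/2 → seg 3, τ=1/2; S=-2+114/41·τ+198/41·τ²+-66/41·τ³=65/164

  seg 0: a=4 b=24/41 c=0 d=-7/328
  seg 1: a=5 b=27/82 c=-21/164 d=-11/41
  seg 2: a=3 b=-279/82 c=-285/164 d=359/328
  seg 3: a=-2 b=114/41 c=198/41 d=-66/41
S(13/2) = 65/164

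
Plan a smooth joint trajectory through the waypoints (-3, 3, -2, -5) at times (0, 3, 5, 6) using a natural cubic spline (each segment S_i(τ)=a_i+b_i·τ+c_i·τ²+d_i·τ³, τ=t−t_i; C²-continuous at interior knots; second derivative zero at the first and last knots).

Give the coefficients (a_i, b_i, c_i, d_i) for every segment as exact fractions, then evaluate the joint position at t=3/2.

  seg 0: a=-3 b=95/28 c=0 d=-13/84
  seg 1: a=3 b=-11/14 c=-39/28 d=15/56
  seg 2: a=-2 b=-22/7 c=3/14 d=-1/14
S(3/2) = 351/224

Δ: Δ0=2, Δ1=-5/2, Δ2=-3
row 1: diag=10, rhs=-27; c'=1/5, d'=-27/10
row 2: denom=6−2·1/5=28/5; d'=(-3−2·-27/10)/(28/5)=3/7
back: M2=3/7
back: M1=-27/10−1/5·3/7=-39/14
M: M0=0, M1=-39/14, M2=3/7, M3=0
seg 0: a=-3, c=M0/2=0, d=(M1−M0)/(6·3)=-13/84, b=Δ0−h0·(2M0+M1)/6=95/28
seg 1: a=3, c=M1/2=-39/28, d=(M2−M1)/(6·2)=15/56, b=Δ1−h1·(2M1+M2)/6=-11/14
seg 2: a=-2, c=M2/2=3/14, d=(M3−M2)/(6·1)=-1/14, b=Δ2−h2·(2M2+M3)/6=-22/7
t_q=3/2 → seg 0, τ=3/2; S=-3+95/28·τ+0·τ²+-13/84·τ³=351/224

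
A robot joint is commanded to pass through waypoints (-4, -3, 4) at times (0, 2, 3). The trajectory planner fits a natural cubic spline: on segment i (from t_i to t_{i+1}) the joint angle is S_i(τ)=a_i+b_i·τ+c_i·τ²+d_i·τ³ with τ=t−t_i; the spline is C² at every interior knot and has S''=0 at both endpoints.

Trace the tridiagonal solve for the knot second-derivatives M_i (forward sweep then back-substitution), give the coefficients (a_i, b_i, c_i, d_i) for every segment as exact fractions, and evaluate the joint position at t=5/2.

Δ: Δ0=1/2, Δ1=7
row 1: diag=6, rhs=39; c'=1/6, d'=13/2
back: M1=13/2
M: M0=0, M1=13/2, M2=0
seg 0: a=-4, c=M0/2=0, d=(M1−M0)/(6·2)=13/24, b=Δ0−h0·(2M0+M1)/6=-5/3
seg 1: a=-3, c=M1/2=13/4, d=(M2−M1)/(6·1)=-13/12, b=Δ1−h1·(2M1+M2)/6=29/6
t_q=5/2 → seg 1, τ=1/2; S=-3+29/6·τ+13/4·τ²+-13/12·τ³=3/32

  seg 0: a=-4 b=-5/3 c=0 d=13/24
  seg 1: a=-3 b=29/6 c=13/4 d=-13/12
S(5/2) = 3/32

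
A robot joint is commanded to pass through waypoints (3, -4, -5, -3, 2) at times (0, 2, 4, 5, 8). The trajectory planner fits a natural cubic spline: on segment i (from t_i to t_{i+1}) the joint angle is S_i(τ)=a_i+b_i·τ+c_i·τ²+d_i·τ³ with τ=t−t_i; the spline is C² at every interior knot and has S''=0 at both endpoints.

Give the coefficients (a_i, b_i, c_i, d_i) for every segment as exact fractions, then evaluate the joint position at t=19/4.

Δ: Δ0=-7/2, Δ1=-1/2, Δ2=2, Δ3=5/3
row 1: diag=8, rhs=18; c'=1/4, d'=9/4
row 2: denom=6−2·1/4=11/2; d'=(15−2·9/4)/(11/2)=21/11
row 3: denom=8−1·2/11=86/11; d'=(-2−1·21/11)/(86/11)=-1/2
back: M3=-1/2
back: M2=21/11−2/11·-1/2=2
back: M1=9/4−1/4·2=7/4
M: M0=0, M1=7/4, M2=2, M3=-1/2, M4=0
seg 0: a=3, c=M0/2=0, d=(M1−M0)/(6·2)=7/48, b=Δ0−h0·(2M0+M1)/6=-49/12
seg 1: a=-4, c=M1/2=7/8, d=(M2−M1)/(6·2)=1/48, b=Δ1−h1·(2M1+M2)/6=-7/3
seg 2: a=-5, c=M2/2=1, d=(M3−M2)/(6·1)=-5/12, b=Δ2−h2·(2M2+M3)/6=17/12
seg 3: a=-3, c=M3/2=-1/4, d=(M4−M3)/(6·3)=1/36, b=Δ3−h3·(2M3+M4)/6=13/6
t_q=19/4 → seg 2, τ=3/4; S=-5+17/12·τ+1·τ²+-5/12·τ³=-909/256

  seg 0: a=3 b=-49/12 c=0 d=7/48
  seg 1: a=-4 b=-7/3 c=7/8 d=1/48
  seg 2: a=-5 b=17/12 c=1 d=-5/12
  seg 3: a=-3 b=13/6 c=-1/4 d=1/36
S(19/4) = -909/256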